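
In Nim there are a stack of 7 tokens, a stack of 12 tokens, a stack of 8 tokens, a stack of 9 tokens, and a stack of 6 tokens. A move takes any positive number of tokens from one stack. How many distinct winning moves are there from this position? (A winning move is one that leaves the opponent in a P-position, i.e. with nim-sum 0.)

3

Compute the nim-sum pairwise:
7 XOR 12 = 11
11 XOR 8 = 3
3 XOR 9 = 10
10 XOR 6 = 12
The overall nim-sum is X = 12. A stack of size p has a winning move iff p XOR X < p (reduce it to p XOR X).
  7: 7 XOR 12 = 11 ≥ 7 — no move.
  12: 12 XOR 12 = 0 < 12 — winning move (to 0).
  8: 8 XOR 12 = 4 < 8 — winning move (to 4).
  9: 9 XOR 12 = 5 < 9 — winning move (to 5).
  6: 6 XOR 12 = 10 ≥ 6 — no move.
That gives 3 winning moves.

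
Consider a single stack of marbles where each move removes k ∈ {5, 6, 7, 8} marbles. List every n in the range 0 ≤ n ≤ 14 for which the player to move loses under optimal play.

Compute g(0), g(1), … for moves {5, 6, 7, 8}:
k:     0  1  2  3  4  5  6  7  8  9 10 11 12 13 14
g(k):  0  0  0  0  0  1  1  1  1  1  2  2  2  0  0
The P-positions (g = 0) in 0..14 are 0, 1, 2, 3, 4, 13, 14.

0, 1, 2, 3, 4, 13, 14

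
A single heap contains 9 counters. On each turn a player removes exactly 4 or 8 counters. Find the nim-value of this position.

2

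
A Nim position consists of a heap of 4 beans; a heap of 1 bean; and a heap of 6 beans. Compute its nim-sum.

3

Nim-sum: 4 ⊕ 1 ⊕ 6 = 3.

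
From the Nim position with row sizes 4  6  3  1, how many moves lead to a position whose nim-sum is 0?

0

Compute the nim-sum pairwise:
4 ^ 6 = 2
2 ^ 3 = 1
1 ^ 1 = 0
The nim-sum is already 0, so every move leaves a nonzero nim-sum — there are no winning moves.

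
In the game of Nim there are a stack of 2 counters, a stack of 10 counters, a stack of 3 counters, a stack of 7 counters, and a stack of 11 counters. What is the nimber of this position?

Bitwise XOR of the heap sizes:
  0010  (2)
  1010  (10)
  0011  (3)
  0111  (7)
  1011  (11)
  ----
  0111  (7)

7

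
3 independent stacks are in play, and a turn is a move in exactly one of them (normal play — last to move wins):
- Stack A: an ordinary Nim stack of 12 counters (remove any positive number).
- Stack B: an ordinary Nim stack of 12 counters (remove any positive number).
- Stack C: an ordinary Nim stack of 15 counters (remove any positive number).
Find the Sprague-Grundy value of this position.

15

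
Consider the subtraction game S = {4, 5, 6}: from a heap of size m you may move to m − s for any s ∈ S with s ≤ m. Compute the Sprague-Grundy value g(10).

0

Grundy values for subtraction set {4, 5, 6}:
k:     0  1  2  3  4  5  6  7  8  9 10
g(k):  0  0  0  0  1  1  1  1  2  2  0
So g(10) = 0.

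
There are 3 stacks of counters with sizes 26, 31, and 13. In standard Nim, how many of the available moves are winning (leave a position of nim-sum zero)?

Compute the nim-sum pairwise:
26 ⊕ 31 = 5
5 ⊕ 13 = 8
The overall nim-sum is X = 8. A stack of size p has a winning move iff p XOR X < p (reduce it to p XOR X).
  26: 26 XOR 8 = 18 < 26 — winning move (to 18).
  31: 31 XOR 8 = 23 < 31 — winning move (to 23).
  13: 13 XOR 8 = 5 < 13 — winning move (to 5).
That gives 3 winning moves.

3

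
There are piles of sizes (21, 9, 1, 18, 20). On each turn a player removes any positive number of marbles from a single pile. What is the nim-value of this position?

Nim-sum: 21 XOR 9 XOR 1 XOR 18 XOR 20 = 27.

27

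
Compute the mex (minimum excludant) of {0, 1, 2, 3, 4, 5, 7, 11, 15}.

6

The values 0, 1, 2, 3, 4, 5 are all present; 6 is the first non-negative integer missing from the set.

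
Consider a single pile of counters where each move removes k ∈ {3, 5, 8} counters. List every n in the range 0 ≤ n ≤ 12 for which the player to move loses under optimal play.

0, 1, 2, 11, 12

Grundy values for subtraction set {3, 5, 8}:
g(0) = mex{} = 0
g(1) = mex{} = 0
g(2) = mex{} = 0
g(3) = mex{0} = 1
g(4) = mex{0} = 1
g(5) = mex{0} = 1
g(6) = mex{0,1} = 2
g(7) = mex{0,1} = 2
g(8) = mex{0,1} = 2
g(9) = mex{0,1,2} = 3
g(10) = mex{0,1,2} = 3
g(11) = mex{1,2} = 0
g(12) = mex{1,2,3} = 0
The P-positions (g = 0) in 0..12 are 0, 1, 2, 11, 12.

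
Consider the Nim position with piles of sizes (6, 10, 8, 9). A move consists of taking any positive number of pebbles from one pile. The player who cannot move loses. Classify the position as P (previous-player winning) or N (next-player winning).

N-position

Bitwise XOR of the heap sizes:
  0110  (6)
  1010  (10)
  1000  (8)
  1001  (9)
  ----
  1101  (13)
The nim-sum is 13 ≠ 0, so this is an N-position: the player to move can win.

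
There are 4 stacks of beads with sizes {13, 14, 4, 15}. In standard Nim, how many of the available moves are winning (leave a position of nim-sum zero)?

3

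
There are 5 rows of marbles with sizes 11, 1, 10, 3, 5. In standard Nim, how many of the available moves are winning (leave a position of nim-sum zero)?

Write each in binary and XOR column by column:
  1011  (11)
  0001  (1)
  1010  (10)
  0011  (3)
  0101  (5)
  ----
  0110  (6)
The overall nim-sum is X = 6. A row of size p has a winning move iff p XOR X < p (reduce it to p XOR X).
  11: 11 XOR 6 = 13 ≥ 11 — no move.
  1: 1 XOR 6 = 7 ≥ 1 — no move.
  10: 10 XOR 6 = 12 ≥ 10 — no move.
  3: 3 XOR 6 = 5 ≥ 3 — no move.
  5: 5 XOR 6 = 3 < 5 — winning move (to 3).
That gives 1 winning move.

1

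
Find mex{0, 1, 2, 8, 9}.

3

The values 0, 1, 2 are all present; 3 is the first non-negative integer missing from the set.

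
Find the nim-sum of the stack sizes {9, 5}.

Write each in binary and XOR column by column:
  1001  (9)
  0101  (5)
  ----
  1100  (12)

12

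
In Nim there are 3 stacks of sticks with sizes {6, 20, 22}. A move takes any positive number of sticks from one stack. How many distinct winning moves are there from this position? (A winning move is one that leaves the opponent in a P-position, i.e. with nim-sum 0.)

Compute the nim-sum pairwise:
6 ⊕ 20 = 18
18 ⊕ 22 = 4
The overall nim-sum is X = 4. A stack of size p has a winning move iff p XOR X < p (reduce it to p XOR X).
  6: 6 XOR 4 = 2 < 6 — winning move (to 2).
  20: 20 XOR 4 = 16 < 20 — winning move (to 16).
  22: 22 XOR 4 = 18 < 22 — winning move (to 18).
That gives 3 winning moves.

3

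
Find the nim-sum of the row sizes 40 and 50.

26

Nim-sum: 40 XOR 50 = 26.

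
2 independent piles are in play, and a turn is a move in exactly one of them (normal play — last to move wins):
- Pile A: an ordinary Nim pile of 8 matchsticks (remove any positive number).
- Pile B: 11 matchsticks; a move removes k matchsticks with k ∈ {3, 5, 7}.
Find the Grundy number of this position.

Pile A is a plain Nim pile of size 8, so its Grundy value is 8.
Build the Grundy sequence for pile B with g(k) = mex{g(k−s) : s ∈ {3, 5, 7}, s ≤ k}:
g(0) = mex{} = 0
g(1) = mex{} = 0
g(2) = mex{} = 0
g(3) = mex{0} = 1
g(4) = mex{0} = 1
g(5) = mex{0} = 1
g(6) = mex{0,1} = 2
g(7) = mex{0,1} = 2
g(8) = mex{0,1} = 2
g(9) = mex{0,1,2} = 3
g(10) = mex{1,2} = 0
g(11) = mex{1,2} = 0
So g(11) = 0.
By the Sprague-Grundy theorem, the Grundy value of a sum of independent games is the XOR of the component values.
Combined value = 8 ⊕ 0 = 8.

8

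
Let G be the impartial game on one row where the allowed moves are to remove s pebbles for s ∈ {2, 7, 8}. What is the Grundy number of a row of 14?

Compute g(0), g(1), … for moves {2, 7, 8}:
g(0) = mex{} = 0
g(1) = mex{} = 0
g(2) = mex{0} = 1
g(3) = mex{0} = 1
g(4) = mex{1} = 0
g(5) = mex{1} = 0
g(6) = mex{0} = 1
g(7) = mex{0} = 1
g(8) = mex{0,1} = 2
g(9) = mex{0,1} = 2
g(10) = mex{1,2} = 0
g(11) = mex{0,1,2} = 3
g(12) = mex{0} = 1
g(13) = mex{0,1,3} = 2
g(14) = mex{1} = 0
So g(14) = 0.

0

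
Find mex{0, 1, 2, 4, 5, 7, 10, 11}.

The values 0, 1, 2 are all present; 3 is the first non-negative integer missing from the set.

3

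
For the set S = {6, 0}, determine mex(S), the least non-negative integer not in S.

0 is in the set but 1 is not, so the mex is 1.

1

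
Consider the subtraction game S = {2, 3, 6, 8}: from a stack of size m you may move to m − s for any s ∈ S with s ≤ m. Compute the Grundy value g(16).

Build the Grundy sequence with g(k) = mex{g(k−s) : s ∈ {2, 3, 6, 8}, s ≤ k}:
k:     0  1  2  3  4  5  6  7  8  9 10 11 12 13 14 15 16
g(k):  0  0  1  1  2  0  3  1  2  2  0  3  1  2  0  0  1
So g(16) = 1.

1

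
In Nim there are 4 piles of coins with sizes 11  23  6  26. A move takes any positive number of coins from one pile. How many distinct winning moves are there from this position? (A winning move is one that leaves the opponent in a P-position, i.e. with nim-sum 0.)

0

Write each in binary and XOR column by column:
  01011  (11)
  10111  (23)
  00110  (6)
  11010  (26)
  -----
  00000  (0)
The nim-sum is already 0, so every move leaves a nonzero nim-sum — there are no winning moves.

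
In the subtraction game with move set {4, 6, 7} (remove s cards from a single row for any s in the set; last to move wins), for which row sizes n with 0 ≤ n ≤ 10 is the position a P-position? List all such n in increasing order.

0, 1, 2, 3

Grundy values for subtraction set {4, 6, 7}:
g(0) = mex{} = 0
g(1) = mex{} = 0
g(2) = mex{} = 0
g(3) = mex{} = 0
g(4) = mex{0} = 1
g(5) = mex{0} = 1
g(6) = mex{0} = 1
g(7) = mex{0} = 1
g(8) = mex{0,1} = 2
g(9) = mex{0,1} = 2
g(10) = mex{0,1} = 2
The P-positions (g = 0) in 0..10 are 0, 1, 2, 3.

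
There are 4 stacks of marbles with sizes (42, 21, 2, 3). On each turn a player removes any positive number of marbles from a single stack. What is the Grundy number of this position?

62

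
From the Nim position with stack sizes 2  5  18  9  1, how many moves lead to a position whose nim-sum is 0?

1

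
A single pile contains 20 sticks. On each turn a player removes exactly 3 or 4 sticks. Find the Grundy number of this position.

Compute g(0), g(1), … for moves {3, 4}:
k:     0  1  2  3  4  5  6  7  8  9 10 11 12 13 14 15 16 17 18 19 20
g(k):  0  0  0  1  1  1  2  0  0  0  1  1  1  2  0  0  0  1  1  1  2
So g(20) = 2.

2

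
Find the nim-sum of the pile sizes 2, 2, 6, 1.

7

Nim-sum: 2 ^ 2 ^ 6 ^ 1 = 7.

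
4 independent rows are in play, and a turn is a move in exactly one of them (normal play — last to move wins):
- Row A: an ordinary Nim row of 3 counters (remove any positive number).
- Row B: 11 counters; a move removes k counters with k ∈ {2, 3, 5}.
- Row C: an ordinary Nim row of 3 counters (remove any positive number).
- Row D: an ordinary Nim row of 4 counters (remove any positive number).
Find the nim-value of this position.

6

Row A is a plain Nim row of size 3, so its Grundy value is 3.
For row B, compute g(0), g(1), … with moves {2, 3, 5}:
k:     0  1  2  3  4  5  6  7  8  9 10 11
g(k):  0  0  1  1  2  2  3  0  0  1  1  2
So g(11) = 2.
Row C is a plain Nim row of size 3, so its Grundy value is 3.
Row D is a plain Nim row of size 4, so its Grundy value is 4.
By the Sprague-Grundy theorem, the Grundy value of a sum of independent games is the XOR of the component values.
Combined value = 3 ⊕ 2 ⊕ 3 ⊕ 4 = 6.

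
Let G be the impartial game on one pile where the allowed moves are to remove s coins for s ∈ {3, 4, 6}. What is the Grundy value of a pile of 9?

Build the Grundy sequence with g(k) = mex{g(k−s) : s ∈ {3, 4, 6}, s ≤ k}:
k:     0  1  2  3  4  5  6  7  8  9
g(k):  0  0  0  1  1  1  2  2  2  0
So g(9) = 0.

0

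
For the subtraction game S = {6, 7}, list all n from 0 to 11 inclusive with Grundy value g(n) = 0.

0, 1, 2, 3, 4, 5

Build the Grundy sequence with g(k) = mex{g(k−s) : s ∈ {6, 7}, s ≤ k}:
k:     0  1  2  3  4  5  6  7  8  9 10 11
g(k):  0  0  0  0  0  0  1  1  1  1  1  1
The P-positions (g = 0) in 0..11 are 0, 1, 2, 3, 4, 5.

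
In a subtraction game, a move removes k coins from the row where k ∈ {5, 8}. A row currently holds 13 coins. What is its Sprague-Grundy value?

Compute g(0), g(1), … for moves {5, 8}:
k:     0  1  2  3  4  5  6  7  8  9 10 11 12 13
g(k):  0  0  0  0  0  1  1  1  1  1  2  2  2  0
So g(13) = 0.

0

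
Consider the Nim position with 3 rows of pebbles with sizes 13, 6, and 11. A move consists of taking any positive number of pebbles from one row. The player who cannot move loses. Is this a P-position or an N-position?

P-position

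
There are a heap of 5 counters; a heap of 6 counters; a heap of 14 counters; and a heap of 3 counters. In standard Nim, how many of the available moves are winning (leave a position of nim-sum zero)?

1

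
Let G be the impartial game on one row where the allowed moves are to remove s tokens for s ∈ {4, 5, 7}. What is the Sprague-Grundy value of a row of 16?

1

Build the Grundy sequence with g(k) = mex{g(k−s) : s ∈ {4, 5, 7}, s ≤ k}:
k:     0  1  2  3  4  5  6  7  8  9 10 11 12 13 14 15 16
g(k):  0  0  0  0  1  1  1  1  2  2  2  0  0  0  0  1  1
So g(16) = 1.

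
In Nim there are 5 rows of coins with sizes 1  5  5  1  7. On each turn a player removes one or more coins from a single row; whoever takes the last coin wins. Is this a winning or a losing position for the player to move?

Winning position

Compute the nim-sum pairwise:
1 ⊕ 5 = 4
4 ⊕ 5 = 1
1 ⊕ 1 = 0
0 ⊕ 7 = 7
The nim-sum is 7 ≠ 0, so this is an N-position: the player to move can win.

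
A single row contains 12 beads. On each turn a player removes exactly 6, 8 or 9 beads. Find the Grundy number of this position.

2

Build the Grundy sequence with g(k) = mex{g(k−s) : s ∈ {6, 8, 9}, s ≤ k}:
g(0) = mex{} = 0
g(1) = mex{} = 0
g(2) = mex{} = 0
g(3) = mex{} = 0
g(4) = mex{} = 0
g(5) = mex{} = 0
g(6) = mex{0} = 1
g(7) = mex{0} = 1
g(8) = mex{0} = 1
g(9) = mex{0} = 1
g(10) = mex{0} = 1
g(11) = mex{0} = 1
g(12) = mex{0,1} = 2
So g(12) = 2.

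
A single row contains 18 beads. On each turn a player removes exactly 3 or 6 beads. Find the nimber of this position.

Compute g(0), g(1), … for moves {3, 6}:
k:     0  1  2  3  4  5  6  7  8  9 10 11 12 13 14 15 16 17 18
g(k):  0  0  0  1  1  1  2  2  2  0  0  0  1  1  1  2  2  2  0
So g(18) = 0.

0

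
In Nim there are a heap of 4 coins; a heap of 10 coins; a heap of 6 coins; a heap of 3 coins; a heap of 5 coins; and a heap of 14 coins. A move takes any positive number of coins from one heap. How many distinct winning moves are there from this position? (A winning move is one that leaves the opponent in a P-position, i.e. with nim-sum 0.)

0

Compute the nim-sum pairwise:
4 ⊕ 10 = 14
14 ⊕ 6 = 8
8 ⊕ 3 = 11
11 ⊕ 5 = 14
14 ⊕ 14 = 0
The nim-sum is already 0, so every move leaves a nonzero nim-sum — there are no winning moves.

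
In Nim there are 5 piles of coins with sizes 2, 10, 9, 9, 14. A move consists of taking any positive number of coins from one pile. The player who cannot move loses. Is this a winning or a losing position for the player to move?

In binary:
  0010  (2)
  1010  (10)
  1001  (9)
  1001  (9)
  1110  (14)
  ----
  0110  (6)
The nim-sum is 6 ≠ 0, so this is an N-position: the player to move can win.

Winning position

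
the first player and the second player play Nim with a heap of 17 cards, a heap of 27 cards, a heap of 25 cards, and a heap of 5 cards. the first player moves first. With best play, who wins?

the first player wins

Nim-sum: 17 ⊕ 27 ⊕ 25 ⊕ 5 = 22.
The nim-sum is 22 ≠ 0, so this is an N-position: the player to move can win; the first player has a winning move.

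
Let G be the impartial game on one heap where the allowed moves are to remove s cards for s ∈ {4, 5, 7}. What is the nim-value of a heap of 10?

Grundy values for subtraction set {4, 5, 7}:
k:     0  1  2  3  4  5  6  7  8  9 10
g(k):  0  0  0  0  1  1  1  1  2  2  2
So g(10) = 2.

2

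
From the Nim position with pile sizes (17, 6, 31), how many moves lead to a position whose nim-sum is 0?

1

Nim-sum: 17 ⊕ 6 ⊕ 31 = 8.
The overall nim-sum is X = 8. A pile of size p has a winning move iff p XOR X < p (reduce it to p XOR X).
  17: 17 XOR 8 = 25 ≥ 17 — no move.
  6: 6 XOR 8 = 14 ≥ 6 — no move.
  31: 31 XOR 8 = 23 < 31 — winning move (to 23).
That gives 1 winning move.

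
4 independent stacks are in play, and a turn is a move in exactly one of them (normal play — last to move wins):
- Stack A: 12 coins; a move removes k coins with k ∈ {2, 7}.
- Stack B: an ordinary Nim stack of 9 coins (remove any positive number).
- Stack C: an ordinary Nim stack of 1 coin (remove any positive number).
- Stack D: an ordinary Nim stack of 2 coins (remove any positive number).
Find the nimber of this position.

Grundy values for stack A (subtraction set {2, 7}):
k:     0  1  2  3  4  5  6  7  8  9 10 11 12
g(k):  0  0  1  1  0  0  1  1  2  0  0  1  1
So g(12) = 1.
Stack B is a plain Nim stack of size 9, so its Grundy value is 9.
Stack C is a plain Nim stack of size 1, so its Grundy value is 1.
Stack D is a plain Nim stack of size 2, so its Grundy value is 2.
By the Sprague-Grundy theorem, the Grundy value of a sum of independent games is the XOR of the component values.
Combined value = 1 XOR 9 XOR 1 XOR 2 = 11.

11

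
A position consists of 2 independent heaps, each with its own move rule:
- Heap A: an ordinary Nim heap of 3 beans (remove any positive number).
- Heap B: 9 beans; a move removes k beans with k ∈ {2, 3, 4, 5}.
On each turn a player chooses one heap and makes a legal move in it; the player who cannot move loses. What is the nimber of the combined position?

2

Heap A is a plain Nim heap of size 3, so its Grundy value is 3.
Grundy values for heap B (subtraction set {2, 3, 4, 5}):
k:     0  1  2  3  4  5  6  7  8  9
g(k):  0  0  1  1  2  2  3  0  0  1
So g(9) = 1.
The value of a disjunctive sum is the nim-sum of the parts.
Combined value = 3 XOR 1 = 2.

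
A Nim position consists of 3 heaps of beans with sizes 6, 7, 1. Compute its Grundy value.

0

Write each in binary and XOR column by column:
  110  (6)
  111  (7)
  001  (1)
  ---
  000  (0)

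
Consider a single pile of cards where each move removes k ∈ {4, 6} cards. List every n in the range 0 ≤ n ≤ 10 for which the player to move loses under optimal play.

0, 1, 2, 3, 10

Compute g(0), g(1), … for moves {4, 6}:
k:     0  1  2  3  4  5  6  7  8  9 10
g(k):  0  0  0  0  1  1  1  1  2  2  0
The P-positions (g = 0) in 0..10 are 0, 1, 2, 3, 10.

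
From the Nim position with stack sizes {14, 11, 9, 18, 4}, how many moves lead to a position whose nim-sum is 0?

Nim-sum: 14 XOR 11 XOR 9 XOR 18 XOR 4 = 26.
The overall nim-sum is X = 26. A stack of size p has a winning move iff p XOR X < p (reduce it to p XOR X).
  14: 14 XOR 26 = 20 ≥ 14 — no move.
  11: 11 XOR 26 = 17 ≥ 11 — no move.
  9: 9 XOR 26 = 19 ≥ 9 — no move.
  18: 18 XOR 26 = 8 < 18 — winning move (to 8).
  4: 4 XOR 26 = 30 ≥ 4 — no move.
That gives 1 winning move.

1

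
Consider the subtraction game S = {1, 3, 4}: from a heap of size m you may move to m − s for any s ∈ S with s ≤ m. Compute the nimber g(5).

3

Compute g(0), g(1), … for moves {1, 3, 4}:
g(0) = mex{} = 0
g(1) = mex{0} = 1
g(2) = mex{1} = 0
g(3) = mex{0} = 1
g(4) = mex{0,1} = 2
g(5) = mex{0,1,2} = 3
So g(5) = 3.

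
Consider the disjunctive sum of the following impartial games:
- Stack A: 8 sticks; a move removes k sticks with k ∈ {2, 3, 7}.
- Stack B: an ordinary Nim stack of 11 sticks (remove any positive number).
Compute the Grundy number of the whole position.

Build the Grundy sequence for stack A with g(k) = mex{g(k−s) : s ∈ {2, 3, 7}, s ≤ k}:
g(0) = mex{} = 0
g(1) = mex{} = 0
g(2) = mex{0} = 1
g(3) = mex{0} = 1
g(4) = mex{0,1} = 2
g(5) = mex{1} = 0
g(6) = mex{1,2} = 0
g(7) = mex{0,2} = 1
g(8) = mex{0} = 1
So g(8) = 1.
Stack B is a plain Nim stack of size 11, so its Grundy value is 11.
The value of a disjunctive sum is the nim-sum of the parts.
Combined value = 1 ⊕ 11 = 10.

10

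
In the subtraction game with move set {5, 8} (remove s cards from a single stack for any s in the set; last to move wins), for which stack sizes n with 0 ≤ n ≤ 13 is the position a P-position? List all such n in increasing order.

Build the Grundy sequence with g(k) = mex{g(k−s) : s ∈ {5, 8}, s ≤ k}:
k:     0  1  2  3  4  5  6  7  8  9 10 11 12 13
g(k):  0  0  0  0  0  1  1  1  1  1  2  2  2  0
The P-positions (g = 0) in 0..13 are 0, 1, 2, 3, 4, 13.

0, 1, 2, 3, 4, 13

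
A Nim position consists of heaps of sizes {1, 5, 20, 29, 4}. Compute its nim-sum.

9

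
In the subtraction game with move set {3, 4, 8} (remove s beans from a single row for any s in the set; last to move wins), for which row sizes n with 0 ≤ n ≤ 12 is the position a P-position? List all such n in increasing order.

0, 1, 2, 7, 12

Grundy values for subtraction set {3, 4, 8}:
g(0) = mex{} = 0
g(1) = mex{} = 0
g(2) = mex{} = 0
g(3) = mex{0} = 1
g(4) = mex{0} = 1
g(5) = mex{0} = 1
g(6) = mex{0,1} = 2
g(7) = mex{1} = 0
g(8) = mex{0,1} = 2
g(9) = mex{0,1,2} = 3
g(10) = mex{0,2} = 1
g(11) = mex{0,1,2} = 3
g(12) = mex{1,2,3} = 0
The P-positions (g = 0) in 0..12 are 0, 1, 2, 7, 12.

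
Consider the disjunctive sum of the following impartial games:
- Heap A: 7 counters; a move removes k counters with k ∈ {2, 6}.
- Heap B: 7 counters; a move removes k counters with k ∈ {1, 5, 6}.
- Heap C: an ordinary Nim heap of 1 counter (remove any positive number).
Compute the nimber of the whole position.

3

For heap A, compute g(0), g(1), … with moves {2, 6}:
k:     0  1  2  3  4  5  6  7
g(k):  0  0  1  1  0  0  1  1
So g(7) = 1.
For heap B, compute g(0), g(1), … with moves {1, 5, 6}:
g(0) = mex{} = 0
g(1) = mex{0} = 1
g(2) = mex{1} = 0
g(3) = mex{0} = 1
g(4) = mex{1} = 0
g(5) = mex{0} = 1
g(6) = mex{0,1} = 2
g(7) = mex{0,1,2} = 3
So g(7) = 3.
Heap C is a plain Nim heap of size 1, so its Grundy value is 1.
The value of a disjunctive sum is the nim-sum of the parts.
Combined value = 1 ⊕ 3 ⊕ 1 = 3.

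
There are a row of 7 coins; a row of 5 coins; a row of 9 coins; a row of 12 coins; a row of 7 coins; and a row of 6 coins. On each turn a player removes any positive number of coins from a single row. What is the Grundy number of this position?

6

In binary:
  0111  (7)
  0101  (5)
  1001  (9)
  1100  (12)
  0111  (7)
  0110  (6)
  ----
  0110  (6)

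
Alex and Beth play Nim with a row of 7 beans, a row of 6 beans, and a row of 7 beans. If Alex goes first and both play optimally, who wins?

Alex wins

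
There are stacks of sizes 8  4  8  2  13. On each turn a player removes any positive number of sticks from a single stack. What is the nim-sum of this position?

11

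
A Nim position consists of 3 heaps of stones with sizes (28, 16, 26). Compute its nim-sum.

Bitwise XOR of the heap sizes:
  11100  (28)
  10000  (16)
  11010  (26)
  -----
  10110  (22)

22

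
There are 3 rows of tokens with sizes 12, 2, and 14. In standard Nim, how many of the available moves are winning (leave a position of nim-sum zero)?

0

Nim-sum: 12 XOR 2 XOR 14 = 0.
The nim-sum is already 0, so every move leaves a nonzero nim-sum — there are no winning moves.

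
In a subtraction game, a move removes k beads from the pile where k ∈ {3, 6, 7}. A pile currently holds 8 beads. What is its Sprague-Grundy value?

2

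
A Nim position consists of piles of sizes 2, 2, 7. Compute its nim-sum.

7

Compute the nim-sum pairwise:
2 ⊕ 2 = 0
0 ⊕ 7 = 7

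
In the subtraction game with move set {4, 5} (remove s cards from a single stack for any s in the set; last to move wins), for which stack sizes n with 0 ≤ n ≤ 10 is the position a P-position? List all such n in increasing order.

0, 1, 2, 3, 9, 10

Build the Grundy sequence with g(k) = mex{g(k−s) : s ∈ {4, 5}, s ≤ k}:
g(0) = mex{} = 0
g(1) = mex{} = 0
g(2) = mex{} = 0
g(3) = mex{} = 0
g(4) = mex{0} = 1
g(5) = mex{0} = 1
g(6) = mex{0} = 1
g(7) = mex{0} = 1
g(8) = mex{0,1} = 2
g(9) = mex{1} = 0
g(10) = mex{1} = 0
The P-positions (g = 0) in 0..10 are 0, 1, 2, 3, 9, 10.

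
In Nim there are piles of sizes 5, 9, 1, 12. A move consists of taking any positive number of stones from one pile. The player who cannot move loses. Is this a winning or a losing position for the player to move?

Winning position

Bitwise XOR of the heap sizes:
  0101  (5)
  1001  (9)
  0001  (1)
  1100  (12)
  ----
  0001  (1)
The nim-sum is 1 ≠ 0, so this is an N-position: the player to move can win.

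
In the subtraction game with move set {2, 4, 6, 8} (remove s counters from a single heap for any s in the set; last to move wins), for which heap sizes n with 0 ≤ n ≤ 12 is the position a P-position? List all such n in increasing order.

0, 1, 10, 11

Grundy values for subtraction set {2, 4, 6, 8}:
g(0) = mex{} = 0
g(1) = mex{} = 0
g(2) = mex{0} = 1
g(3) = mex{0} = 1
g(4) = mex{0,1} = 2
g(5) = mex{0,1} = 2
g(6) = mex{0,1,2} = 3
g(7) = mex{0,1,2} = 3
g(8) = mex{0,1,2,3} = 4
g(9) = mex{0,1,2,3} = 4
g(10) = mex{1,2,3,4} = 0
g(11) = mex{1,2,3,4} = 0
g(12) = mex{0,2,3,4} = 1
The P-positions (g = 0) in 0..12 are 0, 1, 10, 11.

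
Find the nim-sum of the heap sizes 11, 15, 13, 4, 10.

7

Compute the nim-sum pairwise:
11 ⊕ 15 = 4
4 ⊕ 13 = 9
9 ⊕ 4 = 13
13 ⊕ 10 = 7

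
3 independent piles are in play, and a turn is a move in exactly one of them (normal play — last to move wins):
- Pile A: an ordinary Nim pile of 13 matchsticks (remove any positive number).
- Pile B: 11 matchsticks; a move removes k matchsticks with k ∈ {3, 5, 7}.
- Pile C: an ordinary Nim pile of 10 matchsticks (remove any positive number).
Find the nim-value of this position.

7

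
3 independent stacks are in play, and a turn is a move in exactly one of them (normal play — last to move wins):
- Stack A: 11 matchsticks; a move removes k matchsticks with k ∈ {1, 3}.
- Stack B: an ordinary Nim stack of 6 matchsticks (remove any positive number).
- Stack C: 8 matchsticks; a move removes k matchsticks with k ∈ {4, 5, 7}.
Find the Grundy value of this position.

For stack A, compute g(0), g(1), … with moves {1, 3}:
g(0) = mex{} = 0
g(1) = mex{0} = 1
g(2) = mex{1} = 0
g(3) = mex{0} = 1
g(4) = mex{1} = 0
g(5) = mex{0} = 1
g(6) = mex{1} = 0
g(7) = mex{0} = 1
g(8) = mex{1} = 0
g(9) = mex{0} = 1
g(10) = mex{1} = 0
g(11) = mex{0} = 1
So g(11) = 1.
Stack B is a plain Nim stack of size 6, so its Grundy value is 6.
For stack C, compute g(0), g(1), … with moves {4, 5, 7}:
k:     0  1  2  3  4  5  6  7  8
g(k):  0  0  0  0  1  1  1  1  2
So g(8) = 2.
The value of a disjunctive sum is the nim-sum of the parts.
Combined value = 1 ⊕ 6 ⊕ 2 = 5.

5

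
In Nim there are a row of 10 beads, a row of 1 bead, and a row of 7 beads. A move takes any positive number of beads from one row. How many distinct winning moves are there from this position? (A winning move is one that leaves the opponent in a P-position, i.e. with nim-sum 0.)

1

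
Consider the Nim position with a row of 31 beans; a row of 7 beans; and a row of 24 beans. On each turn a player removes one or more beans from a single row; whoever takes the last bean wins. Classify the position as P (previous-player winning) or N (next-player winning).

P-position

Bitwise XOR of the heap sizes:
  11111  (31)
  00111  (7)
  11000  (24)
  -----
  00000  (0)
The nim-sum is 0, so this is a P-position: the player to move is in a losing position under optimal play.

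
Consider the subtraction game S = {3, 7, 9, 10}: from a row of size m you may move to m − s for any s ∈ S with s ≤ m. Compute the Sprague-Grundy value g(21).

Compute g(0), g(1), … for moves {3, 7, 9, 10}:
k:     0  1  2  3  4  5  6  7  8  9 10 11 12 13 14 15 16 17 18 19 20 21
g(k):  0  0  0  1  1  1  0  2  2  1  3  3  2  2  0  3  3  1  0  0  0  1
So g(21) = 1.

1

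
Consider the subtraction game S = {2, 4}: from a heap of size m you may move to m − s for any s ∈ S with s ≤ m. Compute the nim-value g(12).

Grundy values for subtraction set {2, 4}:
k:     0  1  2  3  4  5  6  7  8  9 10 11 12
g(k):  0  0  1  1  2  2  0  0  1  1  2  2  0
So g(12) = 0.

0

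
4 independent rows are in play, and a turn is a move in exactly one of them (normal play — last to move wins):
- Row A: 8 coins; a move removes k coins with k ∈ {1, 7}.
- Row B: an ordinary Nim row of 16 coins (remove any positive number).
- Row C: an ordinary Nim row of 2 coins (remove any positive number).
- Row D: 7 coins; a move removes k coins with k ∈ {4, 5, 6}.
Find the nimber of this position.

For row A, compute g(0), g(1), … with moves {1, 7}:
k:     0  1  2  3  4  5  6  7  8
g(k):  0  1  0  1  0  1  0  1  0
So g(8) = 0.
Row B is a plain Nim row of size 16, so its Grundy value is 16.
Row C is a plain Nim row of size 2, so its Grundy value is 2.
Build the Grundy sequence for row D with g(k) = mex{g(k−s) : s ∈ {4, 5, 6}, s ≤ k}:
g(0) = mex{} = 0
g(1) = mex{} = 0
g(2) = mex{} = 0
g(3) = mex{} = 0
g(4) = mex{0} = 1
g(5) = mex{0} = 1
g(6) = mex{0} = 1
g(7) = mex{0} = 1
So g(7) = 1.
By the Sprague-Grundy theorem, the Grundy value of a sum of independent games is the XOR of the component values.
Combined value = 0 XOR 16 XOR 2 XOR 1 = 19.

19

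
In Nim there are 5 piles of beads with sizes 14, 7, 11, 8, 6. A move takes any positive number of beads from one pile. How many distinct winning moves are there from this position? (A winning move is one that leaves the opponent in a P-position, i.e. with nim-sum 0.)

3

Compute the nim-sum pairwise:
14 ^ 7 = 9
9 ^ 11 = 2
2 ^ 8 = 10
10 ^ 6 = 12
The overall nim-sum is X = 12. A pile of size p has a winning move iff p XOR X < p (reduce it to p XOR X).
  14: 14 XOR 12 = 2 < 14 — winning move (to 2).
  7: 7 XOR 12 = 11 ≥ 7 — no move.
  11: 11 XOR 12 = 7 < 11 — winning move (to 7).
  8: 8 XOR 12 = 4 < 8 — winning move (to 4).
  6: 6 XOR 12 = 10 ≥ 6 — no move.
That gives 3 winning moves.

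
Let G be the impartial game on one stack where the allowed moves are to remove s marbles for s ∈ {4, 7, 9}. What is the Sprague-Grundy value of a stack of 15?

0

Grundy values for subtraction set {4, 7, 9}:
k:     0  1  2  3  4  5  6  7  8  9 10 11 12 13 14 15
g(k):  0  0  0  0  1  1  1  1  2  2  2  2  3  0  0  0
So g(15) = 0.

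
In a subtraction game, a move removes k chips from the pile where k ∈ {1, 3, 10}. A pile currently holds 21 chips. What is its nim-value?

0

Build the Grundy sequence with g(k) = mex{g(k−s) : s ∈ {1, 3, 10}, s ≤ k}:
k:     0  1  2  3  4  5  6  7  8  9 10 11 12 13 14 15 16 17 18 19 20 21
g(k):  0  1  0  1  0  1  0  1  0  1  2  3  2  0  1  0  1  0  1  0  1  0
So g(21) = 0.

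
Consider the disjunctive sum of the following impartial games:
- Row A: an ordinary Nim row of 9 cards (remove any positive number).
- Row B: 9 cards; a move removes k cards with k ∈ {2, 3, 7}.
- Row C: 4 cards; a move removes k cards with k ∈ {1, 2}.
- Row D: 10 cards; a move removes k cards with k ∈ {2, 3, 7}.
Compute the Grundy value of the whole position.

10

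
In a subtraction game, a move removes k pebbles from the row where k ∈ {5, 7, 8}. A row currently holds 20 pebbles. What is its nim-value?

1

Build the Grundy sequence with g(k) = mex{g(k−s) : s ∈ {5, 7, 8}, s ≤ k}:
k:     0  1  2  3  4  5  6  7  8  9 10 11 12 13 14 15 16 17 18 19 20
g(k):  0  0  0  0  0  1  1  1  1  1  2  2  2  0  0  0  0  0  1  1  1
So g(20) = 1.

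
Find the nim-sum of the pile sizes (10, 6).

In binary:
  1010  (10)
  0110  (6)
  ----
  1100  (12)

12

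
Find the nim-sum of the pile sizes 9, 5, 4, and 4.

12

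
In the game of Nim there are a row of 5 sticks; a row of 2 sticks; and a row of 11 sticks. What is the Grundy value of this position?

12

Compute the nim-sum pairwise:
5 ^ 2 = 7
7 ^ 11 = 12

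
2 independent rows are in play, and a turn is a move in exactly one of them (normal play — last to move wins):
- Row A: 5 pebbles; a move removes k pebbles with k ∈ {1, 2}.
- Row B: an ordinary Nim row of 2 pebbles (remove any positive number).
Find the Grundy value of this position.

Grundy values for row A (subtraction set {1, 2}):
g(0) = mex{} = 0
g(1) = mex{0} = 1
g(2) = mex{0,1} = 2
g(3) = mex{1,2} = 0
g(4) = mex{0,2} = 1
g(5) = mex{0,1} = 2
So g(5) = 2.
Row B is a plain Nim row of size 2, so its Grundy value is 2.
By the Sprague-Grundy theorem, the Grundy value of a sum of independent games is the XOR of the component values.
Combined value = 2 XOR 2 = 0.

0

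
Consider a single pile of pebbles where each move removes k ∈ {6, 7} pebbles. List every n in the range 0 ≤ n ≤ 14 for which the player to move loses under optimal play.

Build the Grundy sequence with g(k) = mex{g(k−s) : s ∈ {6, 7}, s ≤ k}:
g(0) = mex{} = 0
g(1) = mex{} = 0
g(2) = mex{} = 0
g(3) = mex{} = 0
g(4) = mex{} = 0
g(5) = mex{} = 0
g(6) = mex{0} = 1
g(7) = mex{0} = 1
g(8) = mex{0} = 1
g(9) = mex{0} = 1
g(10) = mex{0} = 1
g(11) = mex{0} = 1
g(12) = mex{0,1} = 2
g(13) = mex{1} = 0
g(14) = mex{1} = 0
The P-positions (g = 0) in 0..14 are 0, 1, 2, 3, 4, 5, 13, 14.

0, 1, 2, 3, 4, 5, 13, 14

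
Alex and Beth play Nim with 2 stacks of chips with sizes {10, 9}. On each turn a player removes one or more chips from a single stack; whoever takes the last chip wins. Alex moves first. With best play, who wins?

In binary:
  1010  (10)
  1001  (9)
  ----
  0011  (3)
The nim-sum is 3 ≠ 0, so this is an N-position: the player to move can win; Alex has a winning move.

Alex wins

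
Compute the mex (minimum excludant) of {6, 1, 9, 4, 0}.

The values 0, 1 are all present; 2 is the first non-negative integer missing from the set.

2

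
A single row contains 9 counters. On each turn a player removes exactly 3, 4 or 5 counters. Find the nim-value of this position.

Build the Grundy sequence with g(k) = mex{g(k−s) : s ∈ {3, 4, 5}, s ≤ k}:
k:     0  1  2  3  4  5  6  7  8  9
g(k):  0  0  0  1  1  1  2  2  0  0
So g(9) = 0.

0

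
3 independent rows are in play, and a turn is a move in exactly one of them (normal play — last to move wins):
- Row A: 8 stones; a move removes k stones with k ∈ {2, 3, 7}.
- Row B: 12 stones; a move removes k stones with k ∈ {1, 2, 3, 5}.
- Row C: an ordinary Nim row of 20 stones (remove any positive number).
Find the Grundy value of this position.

Grundy values for row A (subtraction set {2, 3, 7}):
g(0) = mex{} = 0
g(1) = mex{} = 0
g(2) = mex{0} = 1
g(3) = mex{0} = 1
g(4) = mex{0,1} = 2
g(5) = mex{1} = 0
g(6) = mex{1,2} = 0
g(7) = mex{0,2} = 1
g(8) = mex{0} = 1
So g(8) = 1.
Grundy values for row B (subtraction set {1, 2, 3, 5}):
k:     0  1  2  3  4  5  6  7  8  9 10 11 12
g(k):  0  1  2  3  0  1  2  3  0  1  2  3  0
So g(12) = 0.
Row C is a plain Nim row of size 20, so its Grundy value is 20.
The value of a disjunctive sum is the nim-sum of the parts.
Combined value = 1 ⊕ 0 ⊕ 20 = 21.

21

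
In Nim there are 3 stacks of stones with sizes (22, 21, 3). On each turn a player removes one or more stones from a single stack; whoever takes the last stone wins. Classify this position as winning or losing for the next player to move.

Losing position

Write each in binary and XOR column by column:
  10110  (22)
  10101  (21)
  00011  (3)
  -----
  00000  (0)
The nim-sum is 0, so this is a P-position: the player to move is in a losing position under optimal play.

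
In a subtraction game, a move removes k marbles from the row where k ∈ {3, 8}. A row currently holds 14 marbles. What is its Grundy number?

1

Build the Grundy sequence with g(k) = mex{g(k−s) : s ∈ {3, 8}, s ≤ k}:
k:     0  1  2  3  4  5  6  7  8  9 10 11 12 13 14
g(k):  0  0  0  1  1  1  0  0  2  1  1  0  0  0  1
So g(14) = 1.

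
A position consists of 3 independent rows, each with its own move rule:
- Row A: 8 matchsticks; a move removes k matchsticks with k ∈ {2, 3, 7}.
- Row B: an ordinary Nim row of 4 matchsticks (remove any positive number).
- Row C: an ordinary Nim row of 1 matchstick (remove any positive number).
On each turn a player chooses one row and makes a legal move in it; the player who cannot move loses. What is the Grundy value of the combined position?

Grundy values for row A (subtraction set {2, 3, 7}):
g(0) = mex{} = 0
g(1) = mex{} = 0
g(2) = mex{0} = 1
g(3) = mex{0} = 1
g(4) = mex{0,1} = 2
g(5) = mex{1} = 0
g(6) = mex{1,2} = 0
g(7) = mex{0,2} = 1
g(8) = mex{0} = 1
So g(8) = 1.
Row B is a plain Nim row of size 4, so its Grundy value is 4.
Row C is a plain Nim row of size 1, so its Grundy value is 1.
By the Sprague-Grundy theorem, the Grundy value of a sum of independent games is the XOR of the component values.
Combined value = 1 ⊕ 4 ⊕ 1 = 4.

4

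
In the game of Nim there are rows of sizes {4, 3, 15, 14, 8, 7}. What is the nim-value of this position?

9

Compute the nim-sum pairwise:
4 XOR 3 = 7
7 XOR 15 = 8
8 XOR 14 = 6
6 XOR 8 = 14
14 XOR 7 = 9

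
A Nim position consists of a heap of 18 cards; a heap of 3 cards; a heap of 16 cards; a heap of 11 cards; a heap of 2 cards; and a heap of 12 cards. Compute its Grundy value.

4

Nim-sum: 18 XOR 3 XOR 16 XOR 11 XOR 2 XOR 12 = 4.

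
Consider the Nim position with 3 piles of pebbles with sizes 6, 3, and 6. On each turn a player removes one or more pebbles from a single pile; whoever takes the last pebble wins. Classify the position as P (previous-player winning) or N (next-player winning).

N-position

Bitwise XOR of the heap sizes:
  110  (6)
  011  (3)
  110  (6)
  ---
  011  (3)
The nim-sum is 3 ≠ 0, so this is an N-position: the player to move can win.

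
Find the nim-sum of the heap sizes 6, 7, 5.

4

Bitwise XOR of the heap sizes:
  110  (6)
  111  (7)
  101  (5)
  ---
  100  (4)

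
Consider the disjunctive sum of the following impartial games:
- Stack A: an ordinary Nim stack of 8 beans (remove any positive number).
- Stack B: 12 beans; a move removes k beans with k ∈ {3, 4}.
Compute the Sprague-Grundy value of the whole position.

Stack A is a plain Nim stack of size 8, so its Grundy value is 8.
Build the Grundy sequence for stack B with g(k) = mex{g(k−s) : s ∈ {3, 4}, s ≤ k}:
g(0) = mex{} = 0
g(1) = mex{} = 0
g(2) = mex{} = 0
g(3) = mex{0} = 1
g(4) = mex{0} = 1
g(5) = mex{0} = 1
g(6) = mex{0,1} = 2
g(7) = mex{1} = 0
g(8) = mex{1} = 0
g(9) = mex{1,2} = 0
g(10) = mex{0,2} = 1
g(11) = mex{0} = 1
g(12) = mex{0} = 1
So g(12) = 1.
By the Sprague-Grundy theorem, the Grundy value of a sum of independent games is the XOR of the component values.
Combined value = 8 ⊕ 1 = 9.

9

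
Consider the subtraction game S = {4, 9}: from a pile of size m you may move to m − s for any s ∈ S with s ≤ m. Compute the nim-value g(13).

Grundy values for subtraction set {4, 9}:
k:     0  1  2  3  4  5  6  7  8  9 10 11 12 13
g(k):  0  0  0  0  1  1  1  1  0  2  2  2  1  0
So g(13) = 0.

0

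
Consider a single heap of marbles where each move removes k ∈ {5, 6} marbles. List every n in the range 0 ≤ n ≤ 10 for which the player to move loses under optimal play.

0, 1, 2, 3, 4

Grundy values for subtraction set {5, 6}:
k:     0  1  2  3  4  5  6  7  8  9 10
g(k):  0  0  0  0  0  1  1  1  1  1  2
The P-positions (g = 0) in 0..10 are 0, 1, 2, 3, 4.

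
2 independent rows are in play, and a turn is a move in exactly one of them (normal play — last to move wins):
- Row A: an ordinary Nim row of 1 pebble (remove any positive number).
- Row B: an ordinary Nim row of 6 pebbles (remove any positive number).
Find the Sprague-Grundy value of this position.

7

Row A is a plain Nim row of size 1, so its Grundy value is 1.
Row B is a plain Nim row of size 6, so its Grundy value is 6.
By the Sprague-Grundy theorem, the Grundy value of a sum of independent games is the XOR of the component values.
Combined value = 1 ⊕ 6 = 7.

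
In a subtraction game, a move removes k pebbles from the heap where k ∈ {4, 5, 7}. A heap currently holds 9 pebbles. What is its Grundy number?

2

Compute g(0), g(1), … for moves {4, 5, 7}:
k:     0  1  2  3  4  5  6  7  8  9
g(k):  0  0  0  0  1  1  1  1  2  2
So g(9) = 2.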